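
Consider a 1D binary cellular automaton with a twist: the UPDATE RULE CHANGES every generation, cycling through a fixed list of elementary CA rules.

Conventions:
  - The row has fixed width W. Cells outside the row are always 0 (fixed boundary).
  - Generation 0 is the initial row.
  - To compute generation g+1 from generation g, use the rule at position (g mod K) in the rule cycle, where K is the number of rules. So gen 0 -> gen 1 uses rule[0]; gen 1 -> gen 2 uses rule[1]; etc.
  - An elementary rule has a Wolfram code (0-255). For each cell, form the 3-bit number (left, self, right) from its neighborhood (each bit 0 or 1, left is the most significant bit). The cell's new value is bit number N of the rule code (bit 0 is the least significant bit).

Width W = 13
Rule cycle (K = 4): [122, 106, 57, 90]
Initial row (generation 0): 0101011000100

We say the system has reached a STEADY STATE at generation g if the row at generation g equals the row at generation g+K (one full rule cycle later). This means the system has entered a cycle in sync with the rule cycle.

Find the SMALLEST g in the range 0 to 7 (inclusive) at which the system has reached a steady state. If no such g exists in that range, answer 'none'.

Answer: none

Derivation:
Gen 0: 0101011000100
Gen 1 (rule 122): 1010111101010
Gen 2 (rule 106): 0101100110100
Gen 3 (rule 57): 0011010101011
Gen 4 (rule 90): 0111000000011
Gen 5 (rule 122): 1101100000111
Gen 6 (rule 106): 1111100001101
Gen 7 (rule 57): 1000011101010
Gen 8 (rule 90): 0100110100001
Gen 9 (rule 122): 1011111010010
Gen 10 (rule 106): 0110001100100
Gen 11 (rule 57): 0101101010011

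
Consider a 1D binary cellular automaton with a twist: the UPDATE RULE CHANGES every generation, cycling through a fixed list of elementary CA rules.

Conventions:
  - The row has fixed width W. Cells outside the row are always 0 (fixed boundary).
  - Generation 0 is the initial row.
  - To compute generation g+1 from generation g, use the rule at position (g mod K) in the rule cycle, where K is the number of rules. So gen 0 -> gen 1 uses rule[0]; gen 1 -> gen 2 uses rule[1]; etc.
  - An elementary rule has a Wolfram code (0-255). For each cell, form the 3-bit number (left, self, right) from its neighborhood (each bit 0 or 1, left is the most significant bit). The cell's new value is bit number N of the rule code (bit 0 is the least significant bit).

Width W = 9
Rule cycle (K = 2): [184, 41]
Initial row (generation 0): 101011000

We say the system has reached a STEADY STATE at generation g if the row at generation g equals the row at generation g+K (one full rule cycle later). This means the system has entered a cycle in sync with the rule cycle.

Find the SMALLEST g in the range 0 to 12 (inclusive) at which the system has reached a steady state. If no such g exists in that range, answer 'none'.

Gen 0: 101011000
Gen 1 (rule 184): 010110100
Gen 2 (rule 41): 001101001
Gen 3 (rule 184): 001010100
Gen 4 (rule 41): 100101001
Gen 5 (rule 184): 010010100
Gen 6 (rule 41): 000001001
Gen 7 (rule 184): 000000100
Gen 8 (rule 41): 111110001
Gen 9 (rule 184): 111101000
Gen 10 (rule 41): 100010011
Gen 11 (rule 184): 010001010
Gen 12 (rule 41): 000100100
Gen 13 (rule 184): 000010010
Gen 14 (rule 41): 111000000

Answer: none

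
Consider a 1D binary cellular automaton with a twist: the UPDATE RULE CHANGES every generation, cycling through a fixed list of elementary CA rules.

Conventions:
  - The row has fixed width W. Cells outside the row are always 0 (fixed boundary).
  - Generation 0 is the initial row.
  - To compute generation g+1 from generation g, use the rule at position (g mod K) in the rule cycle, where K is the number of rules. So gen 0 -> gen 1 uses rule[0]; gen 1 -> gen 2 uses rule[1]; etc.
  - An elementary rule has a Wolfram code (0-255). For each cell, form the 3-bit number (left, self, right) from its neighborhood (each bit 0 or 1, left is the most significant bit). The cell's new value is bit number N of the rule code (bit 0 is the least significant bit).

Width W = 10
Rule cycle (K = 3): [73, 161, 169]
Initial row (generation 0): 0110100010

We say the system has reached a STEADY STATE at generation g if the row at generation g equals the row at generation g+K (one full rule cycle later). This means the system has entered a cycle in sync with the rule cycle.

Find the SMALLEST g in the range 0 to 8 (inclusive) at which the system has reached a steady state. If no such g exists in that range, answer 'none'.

Answer: none

Derivation:
Gen 0: 0110100010
Gen 1 (rule 73): 0110001000
Gen 2 (rule 161): 0000100011
Gen 3 (rule 169): 1110001010
Gen 4 (rule 73): 1010100000
Gen 5 (rule 161): 0101001111
Gen 6 (rule 169): 0010001110
Gen 7 (rule 73): 1000101010
Gen 8 (rule 161): 0010010100
Gen 9 (rule 169): 1000001001
Gen 10 (rule 73): 0011100000
Gen 11 (rule 161): 1001001111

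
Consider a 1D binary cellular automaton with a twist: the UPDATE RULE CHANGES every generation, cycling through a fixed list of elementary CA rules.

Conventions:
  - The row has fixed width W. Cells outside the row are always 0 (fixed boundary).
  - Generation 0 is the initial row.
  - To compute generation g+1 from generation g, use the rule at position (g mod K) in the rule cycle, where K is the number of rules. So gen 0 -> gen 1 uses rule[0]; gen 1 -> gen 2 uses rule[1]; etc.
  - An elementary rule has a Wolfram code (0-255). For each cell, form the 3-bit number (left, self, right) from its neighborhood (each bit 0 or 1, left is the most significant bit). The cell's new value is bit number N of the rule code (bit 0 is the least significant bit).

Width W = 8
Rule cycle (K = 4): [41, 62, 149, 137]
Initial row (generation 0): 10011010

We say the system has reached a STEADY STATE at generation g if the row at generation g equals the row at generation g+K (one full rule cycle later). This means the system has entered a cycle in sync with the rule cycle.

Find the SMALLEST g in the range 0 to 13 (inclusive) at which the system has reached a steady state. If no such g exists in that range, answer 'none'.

Answer: 3

Derivation:
Gen 0: 10011010
Gen 1 (rule 41): 00010100
Gen 2 (rule 62): 00111110
Gen 3 (rule 149): 10011101
Gen 4 (rule 137): 00011000
Gen 5 (rule 41): 11010011
Gen 6 (rule 62): 10111110
Gen 7 (rule 149): 10011101
Gen 8 (rule 137): 00011000
Gen 9 (rule 41): 11010011
Gen 10 (rule 62): 10111110
Gen 11 (rule 149): 10011101
Gen 12 (rule 137): 00011000
Gen 13 (rule 41): 11010011
Gen 14 (rule 62): 10111110
Gen 15 (rule 149): 10011101
Gen 16 (rule 137): 00011000
Gen 17 (rule 41): 11010011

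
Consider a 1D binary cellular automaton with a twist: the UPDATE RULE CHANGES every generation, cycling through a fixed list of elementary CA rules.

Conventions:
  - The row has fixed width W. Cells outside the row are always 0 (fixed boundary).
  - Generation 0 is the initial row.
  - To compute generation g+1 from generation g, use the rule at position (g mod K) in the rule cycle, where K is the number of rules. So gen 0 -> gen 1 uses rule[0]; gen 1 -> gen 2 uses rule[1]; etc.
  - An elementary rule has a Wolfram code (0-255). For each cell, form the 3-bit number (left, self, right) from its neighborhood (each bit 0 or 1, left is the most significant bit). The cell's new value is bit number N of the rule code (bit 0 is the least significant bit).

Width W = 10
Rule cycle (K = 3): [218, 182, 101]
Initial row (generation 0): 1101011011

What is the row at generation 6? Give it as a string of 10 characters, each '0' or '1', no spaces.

Gen 0: 1101011011
Gen 1 (rule 218): 1100011011
Gen 2 (rule 182): 0010100100
Gen 3 (rule 101): 1011100101
Gen 4 (rule 218): 0011111000
Gen 5 (rule 182): 0101110100
Gen 6 (rule 101): 0110011101

Answer: 0110011101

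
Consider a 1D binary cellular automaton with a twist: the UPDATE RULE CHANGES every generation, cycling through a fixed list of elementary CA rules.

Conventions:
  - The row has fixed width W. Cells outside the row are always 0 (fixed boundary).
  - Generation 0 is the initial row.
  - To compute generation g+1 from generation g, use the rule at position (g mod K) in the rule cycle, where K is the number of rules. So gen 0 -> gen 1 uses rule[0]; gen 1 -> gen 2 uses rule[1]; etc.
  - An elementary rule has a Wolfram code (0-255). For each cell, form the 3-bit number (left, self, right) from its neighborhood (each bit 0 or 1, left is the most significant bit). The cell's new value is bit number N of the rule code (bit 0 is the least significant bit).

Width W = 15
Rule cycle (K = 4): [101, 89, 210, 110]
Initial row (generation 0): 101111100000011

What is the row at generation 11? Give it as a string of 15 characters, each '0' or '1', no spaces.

Answer: 101110101010110

Derivation:
Gen 0: 101111100000011
Gen 1 (rule 101): 110000101111001
Gen 2 (rule 89): 111110001001100
Gen 3 (rule 210): 011111010110110
Gen 4 (rule 110): 110001111111110
Gen 5 (rule 101): 010100000000010
Gen 6 (rule 89): 000011111111001
Gen 7 (rule 210): 000101111111110
Gen 8 (rule 110): 001111000000010
Gen 9 (rule 101): 100001011111010
Gen 10 (rule 89): 011100010001001
Gen 11 (rule 210): 101110101010110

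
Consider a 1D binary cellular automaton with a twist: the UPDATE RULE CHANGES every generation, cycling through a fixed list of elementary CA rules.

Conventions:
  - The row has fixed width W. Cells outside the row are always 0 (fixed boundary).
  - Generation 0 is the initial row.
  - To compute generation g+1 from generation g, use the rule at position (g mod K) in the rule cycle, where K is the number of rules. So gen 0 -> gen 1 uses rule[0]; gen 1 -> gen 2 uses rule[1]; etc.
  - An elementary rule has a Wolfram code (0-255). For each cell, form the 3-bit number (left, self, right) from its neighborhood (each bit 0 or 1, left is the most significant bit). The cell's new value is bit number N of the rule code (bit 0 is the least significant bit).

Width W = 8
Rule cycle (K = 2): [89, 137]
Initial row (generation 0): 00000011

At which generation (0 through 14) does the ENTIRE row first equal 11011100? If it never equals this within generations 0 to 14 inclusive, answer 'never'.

Gen 0: 00000011
Gen 1 (rule 89): 11111011
Gen 2 (rule 137): 11110010
Gen 3 (rule 89): 10011001
Gen 4 (rule 137): 00010000
Gen 5 (rule 89): 11001111
Gen 6 (rule 137): 10001110
Gen 7 (rule 89): 01101011
Gen 8 (rule 137): 01000010
Gen 9 (rule 89): 00111001
Gen 10 (rule 137): 10110000
Gen 11 (rule 89): 00111111
Gen 12 (rule 137): 10111110
Gen 13 (rule 89): 00100011
Gen 14 (rule 137): 10001010

Answer: never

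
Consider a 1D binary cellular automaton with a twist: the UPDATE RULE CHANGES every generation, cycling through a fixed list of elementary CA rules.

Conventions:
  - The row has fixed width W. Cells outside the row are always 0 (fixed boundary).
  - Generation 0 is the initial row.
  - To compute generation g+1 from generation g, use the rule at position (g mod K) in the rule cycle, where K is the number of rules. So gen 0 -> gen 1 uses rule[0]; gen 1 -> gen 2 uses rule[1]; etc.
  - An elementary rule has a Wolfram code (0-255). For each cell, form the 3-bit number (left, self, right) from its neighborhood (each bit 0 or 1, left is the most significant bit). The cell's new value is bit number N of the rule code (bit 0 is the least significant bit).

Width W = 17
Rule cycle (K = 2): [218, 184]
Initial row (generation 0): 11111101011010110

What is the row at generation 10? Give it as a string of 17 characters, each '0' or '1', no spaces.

Answer: 10101011111111110

Derivation:
Gen 0: 11111101011010110
Gen 1 (rule 218): 11111100011000111
Gen 2 (rule 184): 11111010010100110
Gen 3 (rule 218): 11111001100011111
Gen 4 (rule 184): 11110101010011110
Gen 5 (rule 218): 11110000001111111
Gen 6 (rule 184): 11101000001111110
Gen 7 (rule 218): 11100100011111111
Gen 8 (rule 184): 11010010011111110
Gen 9 (rule 218): 11001101111111111
Gen 10 (rule 184): 10101011111111110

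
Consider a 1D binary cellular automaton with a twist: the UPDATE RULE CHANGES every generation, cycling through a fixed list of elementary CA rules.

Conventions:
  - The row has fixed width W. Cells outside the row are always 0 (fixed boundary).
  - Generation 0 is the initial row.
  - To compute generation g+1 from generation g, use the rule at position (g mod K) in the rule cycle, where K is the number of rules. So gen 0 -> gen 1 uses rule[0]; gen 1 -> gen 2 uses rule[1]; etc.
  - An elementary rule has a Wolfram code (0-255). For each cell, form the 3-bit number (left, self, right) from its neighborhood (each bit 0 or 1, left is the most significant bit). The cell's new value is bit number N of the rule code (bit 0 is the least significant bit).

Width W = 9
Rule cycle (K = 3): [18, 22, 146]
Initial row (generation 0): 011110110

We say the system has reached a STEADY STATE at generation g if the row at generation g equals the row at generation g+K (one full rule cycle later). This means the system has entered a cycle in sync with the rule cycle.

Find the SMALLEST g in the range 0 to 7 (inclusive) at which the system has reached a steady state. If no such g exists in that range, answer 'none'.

Answer: 6

Derivation:
Gen 0: 011110110
Gen 1 (rule 18): 100000001
Gen 2 (rule 22): 110000011
Gen 3 (rule 146): 001000100
Gen 4 (rule 18): 010101010
Gen 5 (rule 22): 110101011
Gen 6 (rule 146): 000000000
Gen 7 (rule 18): 000000000
Gen 8 (rule 22): 000000000
Gen 9 (rule 146): 000000000
Gen 10 (rule 18): 000000000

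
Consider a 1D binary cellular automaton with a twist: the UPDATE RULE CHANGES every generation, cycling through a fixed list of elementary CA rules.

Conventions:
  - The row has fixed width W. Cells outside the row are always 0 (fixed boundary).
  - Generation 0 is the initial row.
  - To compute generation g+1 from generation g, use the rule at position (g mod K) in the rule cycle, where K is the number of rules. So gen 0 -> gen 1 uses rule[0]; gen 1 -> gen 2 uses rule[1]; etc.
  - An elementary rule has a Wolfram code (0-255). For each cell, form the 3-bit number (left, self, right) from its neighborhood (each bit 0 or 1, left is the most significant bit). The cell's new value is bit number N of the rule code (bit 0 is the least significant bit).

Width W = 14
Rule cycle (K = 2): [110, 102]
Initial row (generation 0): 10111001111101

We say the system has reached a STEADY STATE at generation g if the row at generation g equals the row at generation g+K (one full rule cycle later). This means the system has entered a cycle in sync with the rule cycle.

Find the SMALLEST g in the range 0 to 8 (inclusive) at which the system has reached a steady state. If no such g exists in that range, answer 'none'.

Gen 0: 10111001111101
Gen 1 (rule 110): 11101011000111
Gen 2 (rule 102): 00111101001001
Gen 3 (rule 110): 01100111011011
Gen 4 (rule 102): 10101001101101
Gen 5 (rule 110): 11111011111111
Gen 6 (rule 102): 00001100000001
Gen 7 (rule 110): 00011100000011
Gen 8 (rule 102): 00100100000101
Gen 9 (rule 110): 01101100001111
Gen 10 (rule 102): 10110100010001

Answer: none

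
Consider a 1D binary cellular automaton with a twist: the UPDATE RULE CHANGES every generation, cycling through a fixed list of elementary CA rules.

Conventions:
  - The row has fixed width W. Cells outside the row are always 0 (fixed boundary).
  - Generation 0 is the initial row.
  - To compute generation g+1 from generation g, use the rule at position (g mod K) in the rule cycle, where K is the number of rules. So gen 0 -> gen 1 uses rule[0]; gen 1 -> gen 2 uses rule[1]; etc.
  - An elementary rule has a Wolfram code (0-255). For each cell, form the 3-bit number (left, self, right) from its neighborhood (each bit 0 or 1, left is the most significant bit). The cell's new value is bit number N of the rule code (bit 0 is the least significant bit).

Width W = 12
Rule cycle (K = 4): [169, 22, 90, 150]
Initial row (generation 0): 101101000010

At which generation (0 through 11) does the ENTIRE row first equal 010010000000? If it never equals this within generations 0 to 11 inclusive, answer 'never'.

Answer: 10

Derivation:
Gen 0: 101101000010
Gen 1 (rule 169): 011010011000
Gen 2 (rule 22): 100011100100
Gen 3 (rule 90): 010110111010
Gen 4 (rule 150): 110000010011
Gen 5 (rule 169): 100111000010
Gen 6 (rule 22): 111000100111
Gen 7 (rule 90): 101101011101
Gen 8 (rule 150): 100001001001
Gen 9 (rule 169): 001100000000
Gen 10 (rule 22): 010010000000
Gen 11 (rule 90): 101101000000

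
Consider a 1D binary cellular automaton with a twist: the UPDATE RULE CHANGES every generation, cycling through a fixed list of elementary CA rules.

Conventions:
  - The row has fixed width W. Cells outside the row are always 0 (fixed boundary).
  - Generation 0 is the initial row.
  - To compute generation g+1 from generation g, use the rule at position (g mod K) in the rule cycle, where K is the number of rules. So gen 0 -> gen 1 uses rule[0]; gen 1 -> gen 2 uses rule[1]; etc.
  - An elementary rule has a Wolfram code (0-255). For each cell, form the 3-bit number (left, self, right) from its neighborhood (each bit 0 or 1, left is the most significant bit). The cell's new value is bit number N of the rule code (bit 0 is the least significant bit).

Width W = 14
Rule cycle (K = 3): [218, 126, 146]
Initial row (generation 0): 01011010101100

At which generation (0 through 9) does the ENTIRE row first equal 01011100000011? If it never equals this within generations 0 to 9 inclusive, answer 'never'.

Gen 0: 01011010101100
Gen 1 (rule 218): 10011000001110
Gen 2 (rule 126): 11111100011011
Gen 3 (rule 146): 01111010100000
Gen 4 (rule 218): 11111000010000
Gen 5 (rule 126): 10001100111000
Gen 6 (rule 146): 01010011010100
Gen 7 (rule 218): 10001111000010
Gen 8 (rule 126): 11011001100111
Gen 9 (rule 146): 00000110011010

Answer: never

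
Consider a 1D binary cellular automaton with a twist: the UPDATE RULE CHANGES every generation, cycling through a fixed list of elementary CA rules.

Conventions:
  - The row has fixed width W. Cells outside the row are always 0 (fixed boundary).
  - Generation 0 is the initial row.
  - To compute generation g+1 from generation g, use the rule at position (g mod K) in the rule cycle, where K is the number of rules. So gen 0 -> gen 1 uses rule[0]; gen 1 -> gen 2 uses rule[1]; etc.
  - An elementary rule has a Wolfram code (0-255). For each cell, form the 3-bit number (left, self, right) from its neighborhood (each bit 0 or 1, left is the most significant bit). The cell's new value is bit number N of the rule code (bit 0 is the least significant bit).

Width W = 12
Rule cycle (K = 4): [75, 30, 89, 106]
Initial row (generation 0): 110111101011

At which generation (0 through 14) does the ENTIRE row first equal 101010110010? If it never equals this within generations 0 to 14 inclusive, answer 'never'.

Answer: never

Derivation:
Gen 0: 110111101011
Gen 1 (rule 75): 110100100011
Gen 2 (rule 30): 100111110110
Gen 3 (rule 89): 010100010111
Gen 4 (rule 106): 101000101101
Gen 5 (rule 75): 000011001100
Gen 6 (rule 30): 000110111010
Gen 7 (rule 89): 110110101001
Gen 8 (rule 106): 111111010010
Gen 9 (rule 75): 100001000100
Gen 10 (rule 30): 110011101110
Gen 11 (rule 89): 111010101011
Gen 12 (rule 106): 101101010111
Gen 13 (rule 75): 001100000101
Gen 14 (rule 30): 011010001101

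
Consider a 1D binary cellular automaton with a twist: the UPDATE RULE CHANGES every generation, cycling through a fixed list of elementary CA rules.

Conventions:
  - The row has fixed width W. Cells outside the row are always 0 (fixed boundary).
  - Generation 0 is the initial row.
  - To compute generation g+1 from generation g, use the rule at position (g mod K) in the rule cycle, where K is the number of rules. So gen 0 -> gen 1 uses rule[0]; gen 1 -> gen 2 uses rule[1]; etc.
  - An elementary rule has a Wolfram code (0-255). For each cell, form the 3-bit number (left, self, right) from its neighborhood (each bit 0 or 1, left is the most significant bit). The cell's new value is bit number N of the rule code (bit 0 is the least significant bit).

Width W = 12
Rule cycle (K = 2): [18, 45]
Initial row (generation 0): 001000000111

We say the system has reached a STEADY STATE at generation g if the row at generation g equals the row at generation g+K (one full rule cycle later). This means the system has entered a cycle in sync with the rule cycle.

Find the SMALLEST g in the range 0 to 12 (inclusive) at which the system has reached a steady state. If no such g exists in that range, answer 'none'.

Answer: 5

Derivation:
Gen 0: 001000000111
Gen 1 (rule 18): 010100001000
Gen 2 (rule 45): 011101101011
Gen 3 (rule 18): 100000000000
Gen 4 (rule 45): 101111111111
Gen 5 (rule 18): 000000000000
Gen 6 (rule 45): 111111111111
Gen 7 (rule 18): 000000000000
Gen 8 (rule 45): 111111111111
Gen 9 (rule 18): 000000000000
Gen 10 (rule 45): 111111111111
Gen 11 (rule 18): 000000000000
Gen 12 (rule 45): 111111111111
Gen 13 (rule 18): 000000000000
Gen 14 (rule 45): 111111111111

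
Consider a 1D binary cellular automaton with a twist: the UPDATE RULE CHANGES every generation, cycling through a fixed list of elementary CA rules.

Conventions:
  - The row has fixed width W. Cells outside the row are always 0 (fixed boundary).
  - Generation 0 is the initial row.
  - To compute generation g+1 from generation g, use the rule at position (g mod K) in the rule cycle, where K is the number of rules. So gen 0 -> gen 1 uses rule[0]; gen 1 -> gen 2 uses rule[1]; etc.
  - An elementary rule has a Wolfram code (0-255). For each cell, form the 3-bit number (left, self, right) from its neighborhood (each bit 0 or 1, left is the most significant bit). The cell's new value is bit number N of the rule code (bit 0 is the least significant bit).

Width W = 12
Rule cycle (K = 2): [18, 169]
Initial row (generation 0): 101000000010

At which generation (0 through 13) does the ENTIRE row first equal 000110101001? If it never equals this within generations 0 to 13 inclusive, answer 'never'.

Gen 0: 101000000010
Gen 1 (rule 18): 000100000101
Gen 2 (rule 169): 110001110010
Gen 3 (rule 18): 001010001101
Gen 4 (rule 169): 100100101010
Gen 5 (rule 18): 011011000001
Gen 6 (rule 169): 010110011100
Gen 7 (rule 18): 100001100010
Gen 8 (rule 169): 001101001000
Gen 9 (rule 18): 010000110100
Gen 10 (rule 169): 000110101001
Gen 11 (rule 18): 001000000110
Gen 12 (rule 169): 100011110100
Gen 13 (rule 18): 010100000010

Answer: 10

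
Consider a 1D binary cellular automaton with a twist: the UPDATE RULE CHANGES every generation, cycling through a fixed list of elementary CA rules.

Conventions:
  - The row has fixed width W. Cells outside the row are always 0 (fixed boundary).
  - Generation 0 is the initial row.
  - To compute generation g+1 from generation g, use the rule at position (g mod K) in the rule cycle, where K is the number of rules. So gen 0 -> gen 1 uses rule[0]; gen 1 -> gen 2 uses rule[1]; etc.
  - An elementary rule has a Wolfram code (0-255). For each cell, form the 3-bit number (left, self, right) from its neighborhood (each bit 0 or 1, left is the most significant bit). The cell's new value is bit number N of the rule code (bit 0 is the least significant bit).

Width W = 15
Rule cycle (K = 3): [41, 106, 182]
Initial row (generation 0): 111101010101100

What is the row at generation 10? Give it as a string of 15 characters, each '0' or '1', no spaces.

Gen 0: 111101010101100
Gen 1 (rule 41): 100010101011001
Gen 2 (rule 106): 000101010111010
Gen 3 (rule 182): 001111111010111
Gen 4 (rule 41): 101000000101100
Gen 5 (rule 106): 010000001011100
Gen 6 (rule 182): 111000011101010
Gen 7 (rule 41): 100011010010100
Gen 8 (rule 106): 000111100101000
Gen 9 (rule 182): 001011011111100
Gen 10 (rule 41): 100110110000001

Answer: 100110110000001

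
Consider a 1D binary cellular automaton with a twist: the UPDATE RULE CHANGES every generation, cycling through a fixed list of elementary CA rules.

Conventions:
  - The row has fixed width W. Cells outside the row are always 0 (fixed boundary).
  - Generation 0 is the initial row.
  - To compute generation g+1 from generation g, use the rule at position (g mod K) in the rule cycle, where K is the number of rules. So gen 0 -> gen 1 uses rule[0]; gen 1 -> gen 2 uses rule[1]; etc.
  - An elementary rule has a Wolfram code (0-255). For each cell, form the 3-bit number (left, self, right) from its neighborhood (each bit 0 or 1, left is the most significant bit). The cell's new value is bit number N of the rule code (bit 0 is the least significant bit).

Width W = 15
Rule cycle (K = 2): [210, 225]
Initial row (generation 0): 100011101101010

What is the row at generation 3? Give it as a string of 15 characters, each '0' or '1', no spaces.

Gen 0: 100011101101010
Gen 1 (rule 210): 010101100100001
Gen 2 (rule 225): 001010100001100
Gen 3 (rule 210): 010000010010110

Answer: 010000010010110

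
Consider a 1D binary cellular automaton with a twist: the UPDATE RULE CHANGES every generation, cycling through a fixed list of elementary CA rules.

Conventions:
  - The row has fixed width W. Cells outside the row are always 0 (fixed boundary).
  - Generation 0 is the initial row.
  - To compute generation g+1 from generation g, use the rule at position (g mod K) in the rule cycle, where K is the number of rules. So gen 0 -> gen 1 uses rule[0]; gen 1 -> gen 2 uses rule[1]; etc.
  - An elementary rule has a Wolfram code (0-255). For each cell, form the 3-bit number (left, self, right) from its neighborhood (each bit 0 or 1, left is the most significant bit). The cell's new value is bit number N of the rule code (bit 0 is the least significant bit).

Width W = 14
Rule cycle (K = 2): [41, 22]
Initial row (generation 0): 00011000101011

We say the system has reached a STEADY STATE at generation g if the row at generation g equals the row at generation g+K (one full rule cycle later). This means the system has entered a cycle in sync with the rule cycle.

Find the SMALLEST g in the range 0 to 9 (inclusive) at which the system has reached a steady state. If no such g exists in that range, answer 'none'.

Gen 0: 00011000101011
Gen 1 (rule 41): 11010010010110
Gen 2 (rule 22): 00011111110001
Gen 3 (rule 41): 11010000000100
Gen 4 (rule 22): 00011000001110
Gen 5 (rule 41): 11010011101000
Gen 6 (rule 22): 00011100001100
Gen 7 (rule 41): 11010001101001
Gen 8 (rule 22): 00011010001111
Gen 9 (rule 41): 11010100101000
Gen 10 (rule 22): 00010111101100
Gen 11 (rule 41): 11001100011001

Answer: none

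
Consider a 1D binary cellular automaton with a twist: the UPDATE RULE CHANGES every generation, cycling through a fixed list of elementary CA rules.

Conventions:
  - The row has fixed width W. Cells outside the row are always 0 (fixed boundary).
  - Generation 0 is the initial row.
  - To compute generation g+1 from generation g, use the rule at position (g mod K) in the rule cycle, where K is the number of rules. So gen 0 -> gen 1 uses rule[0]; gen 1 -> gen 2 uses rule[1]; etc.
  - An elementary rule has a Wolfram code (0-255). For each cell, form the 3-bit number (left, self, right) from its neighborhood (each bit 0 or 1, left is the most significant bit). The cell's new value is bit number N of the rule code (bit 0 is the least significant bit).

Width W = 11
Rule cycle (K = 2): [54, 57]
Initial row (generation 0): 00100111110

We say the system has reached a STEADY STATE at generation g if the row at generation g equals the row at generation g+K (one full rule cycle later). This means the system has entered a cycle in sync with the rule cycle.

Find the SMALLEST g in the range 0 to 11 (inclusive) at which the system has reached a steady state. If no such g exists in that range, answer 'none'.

Answer: 11

Derivation:
Gen 0: 00100111110
Gen 1 (rule 54): 01111000001
Gen 2 (rule 57): 01000111100
Gen 3 (rule 54): 11101000010
Gen 4 (rule 57): 10010111001
Gen 5 (rule 54): 11111000111
Gen 6 (rule 57): 10000110100
Gen 7 (rule 54): 11001001110
Gen 8 (rule 57): 10100101001
Gen 9 (rule 54): 11111111111
Gen 10 (rule 57): 10000000000
Gen 11 (rule 54): 11000000000
Gen 12 (rule 57): 10111111111
Gen 13 (rule 54): 11000000000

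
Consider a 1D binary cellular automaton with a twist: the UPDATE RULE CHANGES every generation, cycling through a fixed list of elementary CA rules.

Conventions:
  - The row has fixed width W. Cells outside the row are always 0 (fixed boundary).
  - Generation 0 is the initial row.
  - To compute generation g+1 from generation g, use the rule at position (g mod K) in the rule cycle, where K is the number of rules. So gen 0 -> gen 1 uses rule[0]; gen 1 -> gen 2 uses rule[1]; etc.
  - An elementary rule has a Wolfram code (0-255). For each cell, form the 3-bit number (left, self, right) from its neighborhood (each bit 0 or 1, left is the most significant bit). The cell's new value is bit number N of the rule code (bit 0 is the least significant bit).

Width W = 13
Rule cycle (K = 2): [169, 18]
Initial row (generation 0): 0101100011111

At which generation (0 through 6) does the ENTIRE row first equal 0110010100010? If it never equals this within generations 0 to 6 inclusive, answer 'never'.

Answer: never

Derivation:
Gen 0: 0101100011111
Gen 1 (rule 169): 0011001011110
Gen 2 (rule 18): 0100110000001
Gen 3 (rule 169): 0000100111100
Gen 4 (rule 18): 0001011000010
Gen 5 (rule 169): 1100110011000
Gen 6 (rule 18): 0011001100100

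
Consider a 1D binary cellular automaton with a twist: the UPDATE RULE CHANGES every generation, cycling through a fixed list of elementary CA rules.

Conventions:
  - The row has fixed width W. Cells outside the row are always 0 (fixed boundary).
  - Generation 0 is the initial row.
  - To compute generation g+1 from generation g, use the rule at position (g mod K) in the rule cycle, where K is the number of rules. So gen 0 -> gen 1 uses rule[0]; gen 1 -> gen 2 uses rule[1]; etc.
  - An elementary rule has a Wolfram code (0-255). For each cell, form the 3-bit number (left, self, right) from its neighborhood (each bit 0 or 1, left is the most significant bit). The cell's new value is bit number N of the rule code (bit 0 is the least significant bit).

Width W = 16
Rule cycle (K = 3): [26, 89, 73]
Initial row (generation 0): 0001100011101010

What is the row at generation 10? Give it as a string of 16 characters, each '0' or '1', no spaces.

Answer: 1010101000101010

Derivation:
Gen 0: 0001100011101010
Gen 1 (rule 26): 0011010110000001
Gen 2 (rule 89): 1011000111111100
Gen 3 (rule 73): 0011010100000101
Gen 4 (rule 26): 0110000010001000
Gen 5 (rule 89): 0111111001100111
Gen 6 (rule 73): 0100001001100101
Gen 7 (rule 26): 1010010111011000
Gen 8 (rule 89): 0001000101011111
Gen 9 (rule 73): 1100010000010001
Gen 10 (rule 26): 1010101000101010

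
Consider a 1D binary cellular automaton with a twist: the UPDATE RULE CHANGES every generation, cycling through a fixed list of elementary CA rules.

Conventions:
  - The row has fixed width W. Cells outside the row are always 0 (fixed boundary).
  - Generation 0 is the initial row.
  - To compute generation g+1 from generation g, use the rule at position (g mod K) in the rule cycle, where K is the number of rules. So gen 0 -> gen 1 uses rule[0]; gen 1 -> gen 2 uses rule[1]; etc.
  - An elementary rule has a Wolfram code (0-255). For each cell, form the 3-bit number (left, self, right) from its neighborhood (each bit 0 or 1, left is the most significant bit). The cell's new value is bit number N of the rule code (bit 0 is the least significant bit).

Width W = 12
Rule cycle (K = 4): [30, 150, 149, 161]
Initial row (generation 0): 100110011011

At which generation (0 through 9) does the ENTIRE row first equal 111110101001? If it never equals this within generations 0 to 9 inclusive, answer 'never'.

Answer: 9

Derivation:
Gen 0: 100110011011
Gen 1 (rule 30): 111101110010
Gen 2 (rule 150): 011000101111
Gen 3 (rule 149): 000110100110
Gen 4 (rule 161): 110001000000
Gen 5 (rule 30): 101011100000
Gen 6 (rule 150): 101001010000
Gen 7 (rule 149): 101101011111
Gen 8 (rule 161): 010010101110
Gen 9 (rule 30): 111110101001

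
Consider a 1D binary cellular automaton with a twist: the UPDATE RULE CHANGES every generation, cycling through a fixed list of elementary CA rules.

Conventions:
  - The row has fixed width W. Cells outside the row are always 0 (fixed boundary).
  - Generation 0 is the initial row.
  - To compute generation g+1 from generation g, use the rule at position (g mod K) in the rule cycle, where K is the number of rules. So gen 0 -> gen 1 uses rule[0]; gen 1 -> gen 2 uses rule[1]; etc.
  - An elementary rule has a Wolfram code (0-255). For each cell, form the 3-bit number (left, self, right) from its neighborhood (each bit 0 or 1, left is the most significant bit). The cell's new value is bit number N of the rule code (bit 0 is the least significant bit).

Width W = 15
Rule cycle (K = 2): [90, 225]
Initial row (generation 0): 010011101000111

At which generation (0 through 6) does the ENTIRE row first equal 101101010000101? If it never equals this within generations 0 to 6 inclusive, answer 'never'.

Answer: never

Derivation:
Gen 0: 010011101000111
Gen 1 (rule 90): 101110100101101
Gen 2 (rule 225): 010111000010110
Gen 3 (rule 90): 100101100100111
Gen 4 (rule 225): 000010100000011
Gen 5 (rule 90): 000100010000111
Gen 6 (rule 225): 110001000110011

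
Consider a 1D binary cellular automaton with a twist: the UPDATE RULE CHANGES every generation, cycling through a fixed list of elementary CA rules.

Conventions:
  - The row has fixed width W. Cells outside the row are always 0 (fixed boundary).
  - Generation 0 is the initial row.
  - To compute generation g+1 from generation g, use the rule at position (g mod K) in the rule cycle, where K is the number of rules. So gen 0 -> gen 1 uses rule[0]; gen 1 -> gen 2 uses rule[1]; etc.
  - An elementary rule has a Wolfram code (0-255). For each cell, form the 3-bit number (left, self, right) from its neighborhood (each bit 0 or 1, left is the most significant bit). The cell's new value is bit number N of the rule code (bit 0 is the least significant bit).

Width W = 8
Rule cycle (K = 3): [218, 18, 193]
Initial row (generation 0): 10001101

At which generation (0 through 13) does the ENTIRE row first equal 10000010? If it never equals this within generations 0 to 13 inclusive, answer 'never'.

Answer: 2

Derivation:
Gen 0: 10001101
Gen 1 (rule 218): 01011100
Gen 2 (rule 18): 10000010
Gen 3 (rule 193): 00111000
Gen 4 (rule 218): 01111100
Gen 5 (rule 18): 10000010
Gen 6 (rule 193): 00111000
Gen 7 (rule 218): 01111100
Gen 8 (rule 18): 10000010
Gen 9 (rule 193): 00111000
Gen 10 (rule 218): 01111100
Gen 11 (rule 18): 10000010
Gen 12 (rule 193): 00111000
Gen 13 (rule 218): 01111100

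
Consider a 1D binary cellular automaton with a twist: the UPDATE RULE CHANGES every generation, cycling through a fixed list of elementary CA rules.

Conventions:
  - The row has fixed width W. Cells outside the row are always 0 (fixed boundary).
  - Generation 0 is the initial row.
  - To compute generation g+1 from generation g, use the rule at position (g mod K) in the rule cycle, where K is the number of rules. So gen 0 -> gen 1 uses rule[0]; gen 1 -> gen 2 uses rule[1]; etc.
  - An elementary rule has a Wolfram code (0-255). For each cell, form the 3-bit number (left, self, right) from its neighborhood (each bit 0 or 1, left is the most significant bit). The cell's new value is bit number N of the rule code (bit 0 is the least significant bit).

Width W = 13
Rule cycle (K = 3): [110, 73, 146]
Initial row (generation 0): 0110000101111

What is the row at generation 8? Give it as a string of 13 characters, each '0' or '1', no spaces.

Answer: 1100001001011

Derivation:
Gen 0: 0110000101111
Gen 1 (rule 110): 1110001111001
Gen 2 (rule 73): 1010101001000
Gen 3 (rule 146): 0000000110100
Gen 4 (rule 110): 0000001111100
Gen 5 (rule 73): 1111101000101
Gen 6 (rule 146): 0111000101000
Gen 7 (rule 110): 1101001111000
Gen 8 (rule 73): 1100001001011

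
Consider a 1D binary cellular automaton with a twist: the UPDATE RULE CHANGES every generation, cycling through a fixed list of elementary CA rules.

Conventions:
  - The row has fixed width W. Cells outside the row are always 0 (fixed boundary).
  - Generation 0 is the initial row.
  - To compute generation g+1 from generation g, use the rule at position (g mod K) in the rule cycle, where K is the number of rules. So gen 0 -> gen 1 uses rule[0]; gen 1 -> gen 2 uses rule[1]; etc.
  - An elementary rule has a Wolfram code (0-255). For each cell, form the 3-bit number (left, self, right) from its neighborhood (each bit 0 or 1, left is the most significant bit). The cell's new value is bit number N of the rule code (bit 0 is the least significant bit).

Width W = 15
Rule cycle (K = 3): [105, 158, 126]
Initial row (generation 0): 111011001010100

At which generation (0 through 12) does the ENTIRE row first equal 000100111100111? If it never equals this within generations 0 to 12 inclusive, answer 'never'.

Answer: never

Derivation:
Gen 0: 111011001010100
Gen 1 (rule 105): 101111000101001
Gen 2 (rule 158): 101110101101111
Gen 3 (rule 126): 111011111111001
Gen 4 (rule 105): 101110000001000
Gen 5 (rule 158): 101101000011100
Gen 6 (rule 126): 111111100110110
Gen 7 (rule 105): 100000100111110
Gen 8 (rule 158): 110001111111101
Gen 9 (rule 126): 111011000000111
Gen 10 (rule 105): 101111011110101
Gen 11 (rule 158): 101110011100101
Gen 12 (rule 126): 111011110111111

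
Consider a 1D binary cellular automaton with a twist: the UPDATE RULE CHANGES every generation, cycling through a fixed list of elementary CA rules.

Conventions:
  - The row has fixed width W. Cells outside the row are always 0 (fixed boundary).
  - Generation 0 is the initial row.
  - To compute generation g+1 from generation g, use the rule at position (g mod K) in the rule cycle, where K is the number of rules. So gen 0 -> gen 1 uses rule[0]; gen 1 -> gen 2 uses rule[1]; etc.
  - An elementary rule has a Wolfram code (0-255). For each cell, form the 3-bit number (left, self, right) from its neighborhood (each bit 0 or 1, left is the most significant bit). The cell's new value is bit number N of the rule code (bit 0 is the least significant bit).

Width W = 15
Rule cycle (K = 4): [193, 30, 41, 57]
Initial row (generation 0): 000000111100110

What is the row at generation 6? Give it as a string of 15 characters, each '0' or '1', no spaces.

Answer: 000000110010011

Derivation:
Gen 0: 000000111100110
Gen 1 (rule 193): 111110011100010
Gen 2 (rule 30): 100001110010111
Gen 3 (rule 41): 001101000001100
Gen 4 (rule 57): 101010111101011
Gen 5 (rule 193): 000000011100001
Gen 6 (rule 30): 000000110010011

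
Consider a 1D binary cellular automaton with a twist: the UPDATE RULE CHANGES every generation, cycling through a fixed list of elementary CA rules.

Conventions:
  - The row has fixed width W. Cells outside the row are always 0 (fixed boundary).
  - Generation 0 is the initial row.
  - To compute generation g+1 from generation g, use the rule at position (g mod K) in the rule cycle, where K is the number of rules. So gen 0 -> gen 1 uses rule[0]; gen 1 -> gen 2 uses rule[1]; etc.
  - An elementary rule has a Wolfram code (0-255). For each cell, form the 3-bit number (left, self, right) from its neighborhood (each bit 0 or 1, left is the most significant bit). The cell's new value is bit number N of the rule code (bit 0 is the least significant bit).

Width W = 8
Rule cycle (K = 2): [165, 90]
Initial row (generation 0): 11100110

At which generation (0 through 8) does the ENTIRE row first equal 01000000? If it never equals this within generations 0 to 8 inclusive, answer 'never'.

Answer: 1

Derivation:
Gen 0: 11100110
Gen 1 (rule 165): 01000000
Gen 2 (rule 90): 10100000
Gen 3 (rule 165): 11101111
Gen 4 (rule 90): 10101001
Gen 5 (rule 165): 11111001
Gen 6 (rule 90): 10001110
Gen 7 (rule 165): 10100100
Gen 8 (rule 90): 00011010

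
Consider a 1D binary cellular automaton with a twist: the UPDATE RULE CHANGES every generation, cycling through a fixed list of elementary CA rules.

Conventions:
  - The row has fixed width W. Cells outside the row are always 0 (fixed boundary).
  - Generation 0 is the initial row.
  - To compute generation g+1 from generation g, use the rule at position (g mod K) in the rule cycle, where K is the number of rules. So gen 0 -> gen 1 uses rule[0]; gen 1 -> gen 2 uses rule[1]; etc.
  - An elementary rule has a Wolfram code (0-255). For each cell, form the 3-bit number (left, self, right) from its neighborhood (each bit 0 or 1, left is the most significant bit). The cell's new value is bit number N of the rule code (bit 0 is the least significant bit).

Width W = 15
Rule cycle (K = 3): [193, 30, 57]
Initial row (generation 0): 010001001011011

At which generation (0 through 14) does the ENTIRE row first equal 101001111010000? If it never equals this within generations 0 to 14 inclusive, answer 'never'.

Answer: 3

Derivation:
Gen 0: 010001001011011
Gen 1 (rule 193): 000100000001001
Gen 2 (rule 30): 001110000011111
Gen 3 (rule 57): 101001111010000
Gen 4 (rule 193): 000000111000111
Gen 5 (rule 30): 000001100101100
Gen 6 (rule 57): 111101010011011
Gen 7 (rule 193): 011100000001001
Gen 8 (rule 30): 110010000011111
Gen 9 (rule 57): 101001111010000
Gen 10 (rule 193): 000000111000111
Gen 11 (rule 30): 000001100101100
Gen 12 (rule 57): 111101010011011
Gen 13 (rule 193): 011100000001001
Gen 14 (rule 30): 110010000011111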